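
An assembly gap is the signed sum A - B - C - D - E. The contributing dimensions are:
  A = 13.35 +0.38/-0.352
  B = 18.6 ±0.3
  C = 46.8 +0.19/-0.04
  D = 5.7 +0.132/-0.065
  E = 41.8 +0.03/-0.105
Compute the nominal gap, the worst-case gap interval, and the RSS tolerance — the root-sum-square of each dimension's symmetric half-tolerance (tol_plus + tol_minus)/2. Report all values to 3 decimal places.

nominal=-99.550 wc=[-100.554,-98.660] rss=0.501

Stack each dimension's contribution:
  +A: nom +13.350 → Σnom=13.350; wc +0.380/-0.352 → slack +0.380/-0.352; half-tol=0.366, Σhalf²=0.133956
  -B: nom -18.600 → Σnom=-5.250; wc +0.300/-0.300 → slack +0.680/-0.652; half-tol=0.300, Σhalf²=0.223956
  -C: nom -46.800 → Σnom=-52.050; wc +0.040/-0.190 → slack +0.720/-0.842; half-tol=0.115, Σhalf²=0.237181
  -D: nom -5.700 → Σnom=-57.750; wc +0.065/-0.132 → slack +0.785/-0.974; half-tol=0.099, Σhalf²=0.246883
  -E: nom -41.800 → Σnom=-99.550; wc +0.105/-0.030 → slack +0.890/-1.004; half-tol=0.068, Σhalf²=0.251439
Nominal = -99.550. Worst-case = [-99.550 - 1.004, -99.550 + 0.890] = [-100.554, -98.660]. RSS = √0.251439 = 0.501.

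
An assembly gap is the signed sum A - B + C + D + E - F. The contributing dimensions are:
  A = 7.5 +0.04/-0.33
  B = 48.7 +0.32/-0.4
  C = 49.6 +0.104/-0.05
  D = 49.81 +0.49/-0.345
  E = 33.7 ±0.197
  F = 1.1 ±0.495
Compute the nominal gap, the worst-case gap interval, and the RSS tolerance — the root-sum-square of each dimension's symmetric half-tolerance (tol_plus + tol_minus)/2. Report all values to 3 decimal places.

Stack each dimension's contribution:
  +A: nom +7.500 → Σnom=7.500; wc +0.040/-0.330 → slack +0.040/-0.330; half-tol=0.185, Σhalf²=0.034225
  -B: nom -48.700 → Σnom=-41.200; wc +0.400/-0.320 → slack +0.440/-0.650; half-tol=0.360, Σhalf²=0.163825
  +C: nom +49.600 → Σnom=8.400; wc +0.104/-0.050 → slack +0.544/-0.700; half-tol=0.077, Σhalf²=0.169754
  +D: nom +49.810 → Σnom=58.210; wc +0.490/-0.345 → slack +1.034/-1.045; half-tol=0.417, Σhalf²=0.344060
  +E: nom +33.700 → Σnom=91.910; wc +0.197/-0.197 → slack +1.231/-1.242; half-tol=0.197, Σhalf²=0.382869
  -F: nom -1.100 → Σnom=90.810; wc +0.495/-0.495 → slack +1.726/-1.737; half-tol=0.495, Σhalf²=0.627894
Nominal = 90.810. Worst-case = [90.810 - 1.737, 90.810 + 1.726] = [89.073, 92.536]. RSS = √0.627894 = 0.792.

nominal=90.810 wc=[89.073,92.536] rss=0.792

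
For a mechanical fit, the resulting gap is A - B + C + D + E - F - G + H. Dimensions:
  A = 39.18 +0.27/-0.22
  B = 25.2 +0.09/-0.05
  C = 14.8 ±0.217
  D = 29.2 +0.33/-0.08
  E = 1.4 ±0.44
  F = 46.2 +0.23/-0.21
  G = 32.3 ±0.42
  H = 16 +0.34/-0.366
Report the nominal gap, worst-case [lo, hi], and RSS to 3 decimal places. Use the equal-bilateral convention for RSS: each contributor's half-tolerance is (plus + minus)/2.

Stack each dimension's contribution:
  +A: nom +39.180 → Σnom=39.180; wc +0.270/-0.220 → slack +0.270/-0.220; half-tol=0.245, Σhalf²=0.060025
  -B: nom -25.200 → Σnom=13.980; wc +0.050/-0.090 → slack +0.320/-0.310; half-tol=0.070, Σhalf²=0.064925
  +C: nom +14.800 → Σnom=28.780; wc +0.217/-0.217 → slack +0.537/-0.527; half-tol=0.217, Σhalf²=0.112014
  +D: nom +29.200 → Σnom=57.980; wc +0.330/-0.080 → slack +0.867/-0.607; half-tol=0.205, Σhalf²=0.154039
  +E: nom +1.400 → Σnom=59.380; wc +0.440/-0.440 → slack +1.307/-1.047; half-tol=0.440, Σhalf²=0.347639
  -F: nom -46.200 → Σnom=13.180; wc +0.210/-0.230 → slack +1.517/-1.277; half-tol=0.220, Σhalf²=0.396039
  -G: nom -32.300 → Σnom=-19.120; wc +0.420/-0.420 → slack +1.937/-1.697; half-tol=0.420, Σhalf²=0.572439
  +H: nom +16.000 → Σnom=-3.120; wc +0.340/-0.366 → slack +2.277/-2.063; half-tol=0.353, Σhalf²=0.697048
Nominal = -3.120. Worst-case = [-3.120 - 2.063, -3.120 + 2.277] = [-5.183, -0.843]. RSS = √0.697048 = 0.835.

nominal=-3.120 wc=[-5.183,-0.843] rss=0.835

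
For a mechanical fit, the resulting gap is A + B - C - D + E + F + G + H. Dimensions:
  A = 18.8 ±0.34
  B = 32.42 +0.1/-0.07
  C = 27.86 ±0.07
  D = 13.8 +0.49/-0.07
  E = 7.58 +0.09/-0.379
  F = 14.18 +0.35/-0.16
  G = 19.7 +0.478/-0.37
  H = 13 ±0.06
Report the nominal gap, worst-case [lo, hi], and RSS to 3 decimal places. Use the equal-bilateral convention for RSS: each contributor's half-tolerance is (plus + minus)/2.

Stack each dimension's contribution:
  +A: nom +18.800 → Σnom=18.800; wc +0.340/-0.340 → slack +0.340/-0.340; half-tol=0.340, Σhalf²=0.115600
  +B: nom +32.420 → Σnom=51.220; wc +0.100/-0.070 → slack +0.440/-0.410; half-tol=0.085, Σhalf²=0.122825
  -C: nom -27.860 → Σnom=23.360; wc +0.070/-0.070 → slack +0.510/-0.480; half-tol=0.070, Σhalf²=0.127725
  -D: nom -13.800 → Σnom=9.560; wc +0.070/-0.490 → slack +0.580/-0.970; half-tol=0.280, Σhalf²=0.206125
  +E: nom +7.580 → Σnom=17.140; wc +0.090/-0.379 → slack +0.670/-1.349; half-tol=0.234, Σhalf²=0.261115
  +F: nom +14.180 → Σnom=31.320; wc +0.350/-0.160 → slack +1.020/-1.509; half-tol=0.255, Σhalf²=0.326140
  +G: nom +19.700 → Σnom=51.020; wc +0.478/-0.370 → slack +1.498/-1.879; half-tol=0.424, Σhalf²=0.505916
  +H: nom +13.000 → Σnom=64.020; wc +0.060/-0.060 → slack +1.558/-1.939; half-tol=0.060, Σhalf²=0.509516
Nominal = 64.020. Worst-case = [64.020 - 1.939, 64.020 + 1.558] = [62.081, 65.578]. RSS = √0.509516 = 0.714.

nominal=64.020 wc=[62.081,65.578] rss=0.714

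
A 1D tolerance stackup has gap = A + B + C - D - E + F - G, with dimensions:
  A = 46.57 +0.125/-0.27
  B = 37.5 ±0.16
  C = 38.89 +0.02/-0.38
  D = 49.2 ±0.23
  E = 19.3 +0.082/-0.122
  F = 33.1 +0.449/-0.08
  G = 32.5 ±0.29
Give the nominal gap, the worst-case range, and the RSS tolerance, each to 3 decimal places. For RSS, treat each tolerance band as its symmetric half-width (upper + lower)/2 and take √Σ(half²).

Stack each dimension's contribution:
  +A: nom +46.570 → Σnom=46.570; wc +0.125/-0.270 → slack +0.125/-0.270; half-tol=0.198, Σhalf²=0.039006
  +B: nom +37.500 → Σnom=84.070; wc +0.160/-0.160 → slack +0.285/-0.430; half-tol=0.160, Σhalf²=0.064606
  +C: nom +38.890 → Σnom=122.960; wc +0.020/-0.380 → slack +0.305/-0.810; half-tol=0.200, Σhalf²=0.104606
  -D: nom -49.200 → Σnom=73.760; wc +0.230/-0.230 → slack +0.535/-1.040; half-tol=0.230, Σhalf²=0.157506
  -E: nom -19.300 → Σnom=54.460; wc +0.122/-0.082 → slack +0.657/-1.122; half-tol=0.102, Σhalf²=0.167910
  +F: nom +33.100 → Σnom=87.560; wc +0.449/-0.080 → slack +1.106/-1.202; half-tol=0.265, Σhalf²=0.237871
  -G: nom -32.500 → Σnom=55.060; wc +0.290/-0.290 → slack +1.396/-1.492; half-tol=0.290, Σhalf²=0.321970
Nominal = 55.060. Worst-case = [55.060 - 1.492, 55.060 + 1.396] = [53.568, 56.456]. RSS = √0.321970 = 0.567.

nominal=55.060 wc=[53.568,56.456] rss=0.567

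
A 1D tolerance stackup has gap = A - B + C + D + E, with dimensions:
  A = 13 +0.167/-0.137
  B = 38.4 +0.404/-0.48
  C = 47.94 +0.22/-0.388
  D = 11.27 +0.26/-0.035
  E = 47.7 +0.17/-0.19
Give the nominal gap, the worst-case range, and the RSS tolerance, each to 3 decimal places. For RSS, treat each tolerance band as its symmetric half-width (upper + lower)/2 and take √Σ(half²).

nominal=81.510 wc=[80.356,82.807] rss=0.604

Stack each dimension's contribution:
  +A: nom +13.000 → Σnom=13.000; wc +0.167/-0.137 → slack +0.167/-0.137; half-tol=0.152, Σhalf²=0.023104
  -B: nom -38.400 → Σnom=-25.400; wc +0.480/-0.404 → slack +0.647/-0.541; half-tol=0.442, Σhalf²=0.218468
  +C: nom +47.940 → Σnom=22.540; wc +0.220/-0.388 → slack +0.867/-0.929; half-tol=0.304, Σhalf²=0.310884
  +D: nom +11.270 → Σnom=33.810; wc +0.260/-0.035 → slack +1.127/-0.964; half-tol=0.148, Σhalf²=0.332640
  +E: nom +47.700 → Σnom=81.510; wc +0.170/-0.190 → slack +1.297/-1.154; half-tol=0.180, Σhalf²=0.365040
Nominal = 81.510. Worst-case = [81.510 - 1.154, 81.510 + 1.297] = [80.356, 82.807]. RSS = √0.365040 = 0.604.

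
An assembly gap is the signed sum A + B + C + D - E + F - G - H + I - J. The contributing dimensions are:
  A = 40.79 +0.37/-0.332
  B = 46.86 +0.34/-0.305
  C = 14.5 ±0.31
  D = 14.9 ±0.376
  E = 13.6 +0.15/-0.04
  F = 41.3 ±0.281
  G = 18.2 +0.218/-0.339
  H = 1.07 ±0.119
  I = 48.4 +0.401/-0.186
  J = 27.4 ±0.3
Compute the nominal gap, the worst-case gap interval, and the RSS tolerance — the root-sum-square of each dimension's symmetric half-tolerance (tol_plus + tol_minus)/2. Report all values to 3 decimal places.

Stack each dimension's contribution:
  +A: nom +40.790 → Σnom=40.790; wc +0.370/-0.332 → slack +0.370/-0.332; half-tol=0.351, Σhalf²=0.123201
  +B: nom +46.860 → Σnom=87.650; wc +0.340/-0.305 → slack +0.710/-0.637; half-tol=0.323, Σhalf²=0.227207
  +C: nom +14.500 → Σnom=102.150; wc +0.310/-0.310 → slack +1.020/-0.947; half-tol=0.310, Σhalf²=0.323307
  +D: nom +14.900 → Σnom=117.050; wc +0.376/-0.376 → slack +1.396/-1.323; half-tol=0.376, Σhalf²=0.464683
  -E: nom -13.600 → Σnom=103.450; wc +0.040/-0.150 → slack +1.436/-1.473; half-tol=0.095, Σhalf²=0.473708
  +F: nom +41.300 → Σnom=144.750; wc +0.281/-0.281 → slack +1.717/-1.754; half-tol=0.281, Σhalf²=0.552669
  -G: nom -18.200 → Σnom=126.550; wc +0.339/-0.218 → slack +2.056/-1.972; half-tol=0.279, Σhalf²=0.630232
  -H: nom -1.070 → Σnom=125.480; wc +0.119/-0.119 → slack +2.175/-2.091; half-tol=0.119, Σhalf²=0.644393
  +I: nom +48.400 → Σnom=173.880; wc +0.401/-0.186 → slack +2.576/-2.277; half-tol=0.293, Σhalf²=0.730535
  -J: nom -27.400 → Σnom=146.480; wc +0.300/-0.300 → slack +2.876/-2.577; half-tol=0.300, Σhalf²=0.820535
Nominal = 146.480. Worst-case = [146.480 - 2.577, 146.480 + 2.876] = [143.903, 149.356]. RSS = √0.820535 = 0.906.

nominal=146.480 wc=[143.903,149.356] rss=0.906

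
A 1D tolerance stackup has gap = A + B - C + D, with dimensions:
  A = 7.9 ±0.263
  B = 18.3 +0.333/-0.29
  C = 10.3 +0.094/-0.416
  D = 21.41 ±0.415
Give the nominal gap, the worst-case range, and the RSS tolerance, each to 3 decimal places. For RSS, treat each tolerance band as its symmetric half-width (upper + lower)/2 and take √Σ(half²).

nominal=37.310 wc=[36.248,38.737] rss=0.635

Stack each dimension's contribution:
  +A: nom +7.900 → Σnom=7.900; wc +0.263/-0.263 → slack +0.263/-0.263; half-tol=0.263, Σhalf²=0.069169
  +B: nom +18.300 → Σnom=26.200; wc +0.333/-0.290 → slack +0.596/-0.553; half-tol=0.311, Σhalf²=0.166201
  -C: nom -10.300 → Σnom=15.900; wc +0.416/-0.094 → slack +1.012/-0.647; half-tol=0.255, Σhalf²=0.231226
  +D: nom +21.410 → Σnom=37.310; wc +0.415/-0.415 → slack +1.427/-1.062; half-tol=0.415, Σhalf²=0.403451
Nominal = 37.310. Worst-case = [37.310 - 1.062, 37.310 + 1.427] = [36.248, 38.737]. RSS = √0.403451 = 0.635.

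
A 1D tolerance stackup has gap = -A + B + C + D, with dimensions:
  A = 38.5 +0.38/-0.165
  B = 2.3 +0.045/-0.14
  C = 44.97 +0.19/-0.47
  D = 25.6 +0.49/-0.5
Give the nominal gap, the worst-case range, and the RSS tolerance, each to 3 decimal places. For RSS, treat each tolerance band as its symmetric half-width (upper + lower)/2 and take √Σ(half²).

Stack each dimension's contribution:
  -A: nom -38.500 → Σnom=-38.500; wc +0.165/-0.380 → slack +0.165/-0.380; half-tol=0.273, Σhalf²=0.074256
  +B: nom +2.300 → Σnom=-36.200; wc +0.045/-0.140 → slack +0.210/-0.520; half-tol=0.092, Σhalf²=0.082813
  +C: nom +44.970 → Σnom=8.770; wc +0.190/-0.470 → slack +0.400/-0.990; half-tol=0.330, Σhalf²=0.191712
  +D: nom +25.600 → Σnom=34.370; wc +0.490/-0.500 → slack +0.890/-1.490; half-tol=0.495, Σhalf²=0.436738
Nominal = 34.370. Worst-case = [34.370 - 1.490, 34.370 + 0.890] = [32.880, 35.260]. RSS = √0.436738 = 0.661.

nominal=34.370 wc=[32.880,35.260] rss=0.661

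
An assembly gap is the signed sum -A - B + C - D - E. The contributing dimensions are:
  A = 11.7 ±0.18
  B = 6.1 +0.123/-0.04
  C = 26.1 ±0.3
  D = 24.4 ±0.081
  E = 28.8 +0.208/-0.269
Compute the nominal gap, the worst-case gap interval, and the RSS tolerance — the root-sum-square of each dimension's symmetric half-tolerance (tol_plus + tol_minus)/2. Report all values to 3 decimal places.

nominal=-44.900 wc=[-45.792,-44.030] rss=0.439

Stack each dimension's contribution:
  -A: nom -11.700 → Σnom=-11.700; wc +0.180/-0.180 → slack +0.180/-0.180; half-tol=0.180, Σhalf²=0.032400
  -B: nom -6.100 → Σnom=-17.800; wc +0.040/-0.123 → slack +0.220/-0.303; half-tol=0.082, Σhalf²=0.039042
  +C: nom +26.100 → Σnom=8.300; wc +0.300/-0.300 → slack +0.520/-0.603; half-tol=0.300, Σhalf²=0.129042
  -D: nom -24.400 → Σnom=-16.100; wc +0.081/-0.081 → slack +0.601/-0.684; half-tol=0.081, Σhalf²=0.135603
  -E: nom -28.800 → Σnom=-44.900; wc +0.269/-0.208 → slack +0.870/-0.892; half-tol=0.238, Σhalf²=0.192486
Nominal = -44.900. Worst-case = [-44.900 - 0.892, -44.900 + 0.870] = [-45.792, -44.030]. RSS = √0.192486 = 0.439.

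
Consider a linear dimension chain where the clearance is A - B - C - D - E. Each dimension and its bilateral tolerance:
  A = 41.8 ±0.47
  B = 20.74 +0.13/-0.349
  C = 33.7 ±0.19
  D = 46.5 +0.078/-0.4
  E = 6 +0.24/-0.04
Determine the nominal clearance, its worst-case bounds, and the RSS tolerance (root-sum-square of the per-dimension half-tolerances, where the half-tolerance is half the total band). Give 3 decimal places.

nominal=-65.140 wc=[-66.248,-63.691] rss=0.625

Stack each dimension's contribution:
  +A: nom +41.800 → Σnom=41.800; wc +0.470/-0.470 → slack +0.470/-0.470; half-tol=0.470, Σhalf²=0.220900
  -B: nom -20.740 → Σnom=21.060; wc +0.349/-0.130 → slack +0.819/-0.600; half-tol=0.239, Σhalf²=0.278260
  -C: nom -33.700 → Σnom=-12.640; wc +0.190/-0.190 → slack +1.009/-0.790; half-tol=0.190, Σhalf²=0.314360
  -D: nom -46.500 → Σnom=-59.140; wc +0.400/-0.078 → slack +1.409/-0.868; half-tol=0.239, Σhalf²=0.371481
  -E: nom -6.000 → Σnom=-65.140; wc +0.040/-0.240 → slack +1.449/-1.108; half-tol=0.140, Σhalf²=0.391081
Nominal = -65.140. Worst-case = [-65.140 - 1.108, -65.140 + 1.449] = [-66.248, -63.691]. RSS = √0.391081 = 0.625.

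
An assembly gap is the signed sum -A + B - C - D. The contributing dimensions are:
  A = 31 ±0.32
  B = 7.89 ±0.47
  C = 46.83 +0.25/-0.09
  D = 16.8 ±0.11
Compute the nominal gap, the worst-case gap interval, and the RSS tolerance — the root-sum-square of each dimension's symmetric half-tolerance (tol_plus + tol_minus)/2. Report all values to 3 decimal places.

nominal=-86.740 wc=[-87.890,-85.750] rss=0.604

Stack each dimension's contribution:
  -A: nom -31.000 → Σnom=-31.000; wc +0.320/-0.320 → slack +0.320/-0.320; half-tol=0.320, Σhalf²=0.102400
  +B: nom +7.890 → Σnom=-23.110; wc +0.470/-0.470 → slack +0.790/-0.790; half-tol=0.470, Σhalf²=0.323300
  -C: nom -46.830 → Σnom=-69.940; wc +0.090/-0.250 → slack +0.880/-1.040; half-tol=0.170, Σhalf²=0.352200
  -D: nom -16.800 → Σnom=-86.740; wc +0.110/-0.110 → slack +0.990/-1.150; half-tol=0.110, Σhalf²=0.364300
Nominal = -86.740. Worst-case = [-86.740 - 1.150, -86.740 + 0.990] = [-87.890, -85.750]. RSS = √0.364300 = 0.604.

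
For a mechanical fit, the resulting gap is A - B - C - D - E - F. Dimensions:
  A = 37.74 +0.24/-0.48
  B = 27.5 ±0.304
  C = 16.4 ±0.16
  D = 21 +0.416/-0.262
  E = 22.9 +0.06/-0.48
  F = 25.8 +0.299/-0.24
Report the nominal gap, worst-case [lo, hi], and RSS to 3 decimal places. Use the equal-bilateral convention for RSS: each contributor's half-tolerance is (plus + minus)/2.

Stack each dimension's contribution:
  +A: nom +37.740 → Σnom=37.740; wc +0.240/-0.480 → slack +0.240/-0.480; half-tol=0.360, Σhalf²=0.129600
  -B: nom -27.500 → Σnom=10.240; wc +0.304/-0.304 → slack +0.544/-0.784; half-tol=0.304, Σhalf²=0.222016
  -C: nom -16.400 → Σnom=-6.160; wc +0.160/-0.160 → slack +0.704/-0.944; half-tol=0.160, Σhalf²=0.247616
  -D: nom -21.000 → Σnom=-27.160; wc +0.262/-0.416 → slack +0.966/-1.360; half-tol=0.339, Σhalf²=0.362537
  -E: nom -22.900 → Σnom=-50.060; wc +0.480/-0.060 → slack +1.446/-1.420; half-tol=0.270, Σhalf²=0.435437
  -F: nom -25.800 → Σnom=-75.860; wc +0.240/-0.299 → slack +1.686/-1.719; half-tol=0.269, Σhalf²=0.508067
Nominal = -75.860. Worst-case = [-75.860 - 1.719, -75.860 + 1.686] = [-77.579, -74.174]. RSS = √0.508067 = 0.713.

nominal=-75.860 wc=[-77.579,-74.174] rss=0.713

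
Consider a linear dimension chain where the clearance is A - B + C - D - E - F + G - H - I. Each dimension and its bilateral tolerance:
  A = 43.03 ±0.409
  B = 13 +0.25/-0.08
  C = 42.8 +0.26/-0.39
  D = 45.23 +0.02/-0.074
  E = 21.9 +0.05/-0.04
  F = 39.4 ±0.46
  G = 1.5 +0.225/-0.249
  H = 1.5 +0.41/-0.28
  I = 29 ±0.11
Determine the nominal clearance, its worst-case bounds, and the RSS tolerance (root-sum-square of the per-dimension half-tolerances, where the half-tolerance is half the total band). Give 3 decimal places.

nominal=-62.700 wc=[-65.048,-60.762] rss=0.839

Stack each dimension's contribution:
  +A: nom +43.030 → Σnom=43.030; wc +0.409/-0.409 → slack +0.409/-0.409; half-tol=0.409, Σhalf²=0.167281
  -B: nom -13.000 → Σnom=30.030; wc +0.080/-0.250 → slack +0.489/-0.659; half-tol=0.165, Σhalf²=0.194506
  +C: nom +42.800 → Σnom=72.830; wc +0.260/-0.390 → slack +0.749/-1.049; half-tol=0.325, Σhalf²=0.300131
  -D: nom -45.230 → Σnom=27.600; wc +0.074/-0.020 → slack +0.823/-1.069; half-tol=0.047, Σhalf²=0.302340
  -E: nom -21.900 → Σnom=5.700; wc +0.040/-0.050 → slack +0.863/-1.119; half-tol=0.045, Σhalf²=0.304365
  -F: nom -39.400 → Σnom=-33.700; wc +0.460/-0.460 → slack +1.323/-1.579; half-tol=0.460, Σhalf²=0.515965
  +G: nom +1.500 → Σnom=-32.200; wc +0.225/-0.249 → slack +1.548/-1.828; half-tol=0.237, Σhalf²=0.572134
  -H: nom -1.500 → Σnom=-33.700; wc +0.280/-0.410 → slack +1.828/-2.238; half-tol=0.345, Σhalf²=0.691159
  -I: nom -29.000 → Σnom=-62.700; wc +0.110/-0.110 → slack +1.938/-2.348; half-tol=0.110, Σhalf²=0.703259
Nominal = -62.700. Worst-case = [-62.700 - 2.348, -62.700 + 1.938] = [-65.048, -60.762]. RSS = √0.703259 = 0.839.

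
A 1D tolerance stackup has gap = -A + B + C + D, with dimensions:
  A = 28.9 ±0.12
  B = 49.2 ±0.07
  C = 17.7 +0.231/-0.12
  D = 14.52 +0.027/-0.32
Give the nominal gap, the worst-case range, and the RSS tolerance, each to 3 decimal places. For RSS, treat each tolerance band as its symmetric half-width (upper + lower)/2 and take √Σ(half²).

Stack each dimension's contribution:
  -A: nom -28.900 → Σnom=-28.900; wc +0.120/-0.120 → slack +0.120/-0.120; half-tol=0.120, Σhalf²=0.014400
  +B: nom +49.200 → Σnom=20.300; wc +0.070/-0.070 → slack +0.190/-0.190; half-tol=0.070, Σhalf²=0.019300
  +C: nom +17.700 → Σnom=38.000; wc +0.231/-0.120 → slack +0.421/-0.310; half-tol=0.175, Σhalf²=0.050100
  +D: nom +14.520 → Σnom=52.520; wc +0.027/-0.320 → slack +0.448/-0.630; half-tol=0.174, Σhalf²=0.080203
Nominal = 52.520. Worst-case = [52.520 - 0.630, 52.520 + 0.448] = [51.890, 52.968]. RSS = √0.080203 = 0.283.

nominal=52.520 wc=[51.890,52.968] rss=0.283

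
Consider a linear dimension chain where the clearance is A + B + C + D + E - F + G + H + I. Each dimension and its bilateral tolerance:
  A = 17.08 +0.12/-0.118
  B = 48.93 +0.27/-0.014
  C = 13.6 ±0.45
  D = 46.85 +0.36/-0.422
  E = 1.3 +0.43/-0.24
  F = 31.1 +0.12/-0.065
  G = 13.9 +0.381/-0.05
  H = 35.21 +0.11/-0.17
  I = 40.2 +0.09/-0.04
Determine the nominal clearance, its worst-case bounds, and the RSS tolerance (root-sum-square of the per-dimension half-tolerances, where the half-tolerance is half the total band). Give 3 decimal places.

Stack each dimension's contribution:
  +A: nom +17.080 → Σnom=17.080; wc +0.120/-0.118 → slack +0.120/-0.118; half-tol=0.119, Σhalf²=0.014161
  +B: nom +48.930 → Σnom=66.010; wc +0.270/-0.014 → slack +0.390/-0.132; half-tol=0.142, Σhalf²=0.034325
  +C: nom +13.600 → Σnom=79.610; wc +0.450/-0.450 → slack +0.840/-0.582; half-tol=0.450, Σhalf²=0.236825
  +D: nom +46.850 → Σnom=126.460; wc +0.360/-0.422 → slack +1.200/-1.004; half-tol=0.391, Σhalf²=0.389706
  +E: nom +1.300 → Σnom=127.760; wc +0.430/-0.240 → slack +1.630/-1.244; half-tol=0.335, Σhalf²=0.501931
  -F: nom -31.100 → Σnom=96.660; wc +0.065/-0.120 → slack +1.695/-1.364; half-tol=0.092, Σhalf²=0.510487
  +G: nom +13.900 → Σnom=110.560; wc +0.381/-0.050 → slack +2.076/-1.414; half-tol=0.215, Σhalf²=0.556928
  +H: nom +35.210 → Σnom=145.770; wc +0.110/-0.170 → slack +2.186/-1.584; half-tol=0.140, Σhalf²=0.576527
  +I: nom +40.200 → Σnom=185.970; wc +0.090/-0.040 → slack +2.276/-1.624; half-tol=0.065, Σhalf²=0.580753
Nominal = 185.970. Worst-case = [185.970 - 1.624, 185.970 + 2.276] = [184.346, 188.246]. RSS = √0.580753 = 0.762.

nominal=185.970 wc=[184.346,188.246] rss=0.762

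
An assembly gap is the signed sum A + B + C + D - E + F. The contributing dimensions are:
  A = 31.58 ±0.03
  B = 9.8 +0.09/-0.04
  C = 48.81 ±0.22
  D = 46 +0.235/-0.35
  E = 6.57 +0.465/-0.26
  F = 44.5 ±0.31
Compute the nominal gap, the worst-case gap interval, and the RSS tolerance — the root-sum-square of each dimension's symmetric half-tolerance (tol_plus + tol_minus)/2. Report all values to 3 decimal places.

Stack each dimension's contribution:
  +A: nom +31.580 → Σnom=31.580; wc +0.030/-0.030 → slack +0.030/-0.030; half-tol=0.030, Σhalf²=0.000900
  +B: nom +9.800 → Σnom=41.380; wc +0.090/-0.040 → slack +0.120/-0.070; half-tol=0.065, Σhalf²=0.005125
  +C: nom +48.810 → Σnom=90.190; wc +0.220/-0.220 → slack +0.340/-0.290; half-tol=0.220, Σhalf²=0.053525
  +D: nom +46.000 → Σnom=136.190; wc +0.235/-0.350 → slack +0.575/-0.640; half-tol=0.292, Σhalf²=0.139081
  -E: nom -6.570 → Σnom=129.620; wc +0.260/-0.465 → slack +0.835/-1.105; half-tol=0.363, Σhalf²=0.270487
  +F: nom +44.500 → Σnom=174.120; wc +0.310/-0.310 → slack +1.145/-1.415; half-tol=0.310, Σhalf²=0.366588
Nominal = 174.120. Worst-case = [174.120 - 1.415, 174.120 + 1.145] = [172.705, 175.265]. RSS = √0.366588 = 0.605.

nominal=174.120 wc=[172.705,175.265] rss=0.605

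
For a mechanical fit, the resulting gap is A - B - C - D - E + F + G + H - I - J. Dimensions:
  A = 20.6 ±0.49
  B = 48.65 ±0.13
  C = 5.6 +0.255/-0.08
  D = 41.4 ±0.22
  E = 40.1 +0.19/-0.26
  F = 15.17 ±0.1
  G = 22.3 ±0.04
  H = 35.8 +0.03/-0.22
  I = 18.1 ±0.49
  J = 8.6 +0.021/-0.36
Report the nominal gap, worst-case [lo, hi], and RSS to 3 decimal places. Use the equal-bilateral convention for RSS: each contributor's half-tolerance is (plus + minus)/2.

Stack each dimension's contribution:
  +A: nom +20.600 → Σnom=20.600; wc +0.490/-0.490 → slack +0.490/-0.490; half-tol=0.490, Σhalf²=0.240100
  -B: nom -48.650 → Σnom=-28.050; wc +0.130/-0.130 → slack +0.620/-0.620; half-tol=0.130, Σhalf²=0.257000
  -C: nom -5.600 → Σnom=-33.650; wc +0.080/-0.255 → slack +0.700/-0.875; half-tol=0.168, Σhalf²=0.285056
  -D: nom -41.400 → Σnom=-75.050; wc +0.220/-0.220 → slack +0.920/-1.095; half-tol=0.220, Σhalf²=0.333456
  -E: nom -40.100 → Σnom=-115.150; wc +0.260/-0.190 → slack +1.180/-1.285; half-tol=0.225, Σhalf²=0.384081
  +F: nom +15.170 → Σnom=-99.980; wc +0.100/-0.100 → slack +1.280/-1.385; half-tol=0.100, Σhalf²=0.394081
  +G: nom +22.300 → Σnom=-77.680; wc +0.040/-0.040 → slack +1.320/-1.425; half-tol=0.040, Σhalf²=0.395681
  +H: nom +35.800 → Σnom=-41.880; wc +0.030/-0.220 → slack +1.350/-1.645; half-tol=0.125, Σhalf²=0.411306
  -I: nom -18.100 → Σnom=-59.980; wc +0.490/-0.490 → slack +1.840/-2.135; half-tol=0.490, Σhalf²=0.651406
  -J: nom -8.600 → Σnom=-68.580; wc +0.360/-0.021 → slack +2.200/-2.156; half-tol=0.191, Σhalf²=0.687696
Nominal = -68.580. Worst-case = [-68.580 - 2.156, -68.580 + 2.200] = [-70.736, -66.380]. RSS = √0.687696 = 0.829.

nominal=-68.580 wc=[-70.736,-66.380] rss=0.829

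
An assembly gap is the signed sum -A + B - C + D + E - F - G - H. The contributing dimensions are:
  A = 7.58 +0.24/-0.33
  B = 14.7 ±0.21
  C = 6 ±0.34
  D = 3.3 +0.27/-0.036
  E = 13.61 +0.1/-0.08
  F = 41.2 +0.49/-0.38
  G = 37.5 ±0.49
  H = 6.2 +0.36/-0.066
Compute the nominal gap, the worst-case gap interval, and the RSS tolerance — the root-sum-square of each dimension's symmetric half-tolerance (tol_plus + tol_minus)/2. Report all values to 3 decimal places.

Stack each dimension's contribution:
  -A: nom -7.580 → Σnom=-7.580; wc +0.330/-0.240 → slack +0.330/-0.240; half-tol=0.285, Σhalf²=0.081225
  +B: nom +14.700 → Σnom=7.120; wc +0.210/-0.210 → slack +0.540/-0.450; half-tol=0.210, Σhalf²=0.125325
  -C: nom -6.000 → Σnom=1.120; wc +0.340/-0.340 → slack +0.880/-0.790; half-tol=0.340, Σhalf²=0.240925
  +D: nom +3.300 → Σnom=4.420; wc +0.270/-0.036 → slack +1.150/-0.826; half-tol=0.153, Σhalf²=0.264334
  +E: nom +13.610 → Σnom=18.030; wc +0.100/-0.080 → slack +1.250/-0.906; half-tol=0.090, Σhalf²=0.272434
  -F: nom -41.200 → Σnom=-23.170; wc +0.380/-0.490 → slack +1.630/-1.396; half-tol=0.435, Σhalf²=0.461659
  -G: nom -37.500 → Σnom=-60.670; wc +0.490/-0.490 → slack +2.120/-1.886; half-tol=0.490, Σhalf²=0.701759
  -H: nom -6.200 → Σnom=-66.870; wc +0.066/-0.360 → slack +2.186/-2.246; half-tol=0.213, Σhalf²=0.747128
Nominal = -66.870. Worst-case = [-66.870 - 2.246, -66.870 + 2.186] = [-69.116, -64.684]. RSS = √0.747128 = 0.864.

nominal=-66.870 wc=[-69.116,-64.684] rss=0.864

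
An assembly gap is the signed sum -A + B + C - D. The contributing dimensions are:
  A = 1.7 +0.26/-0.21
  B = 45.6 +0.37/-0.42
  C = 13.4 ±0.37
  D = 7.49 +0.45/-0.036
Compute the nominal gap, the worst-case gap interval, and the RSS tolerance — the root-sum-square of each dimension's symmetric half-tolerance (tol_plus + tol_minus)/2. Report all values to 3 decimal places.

nominal=49.810 wc=[48.310,50.796] rss=0.638

Stack each dimension's contribution:
  -A: nom -1.700 → Σnom=-1.700; wc +0.210/-0.260 → slack +0.210/-0.260; half-tol=0.235, Σhalf²=0.055225
  +B: nom +45.600 → Σnom=43.900; wc +0.370/-0.420 → slack +0.580/-0.680; half-tol=0.395, Σhalf²=0.211250
  +C: nom +13.400 → Σnom=57.300; wc +0.370/-0.370 → slack +0.950/-1.050; half-tol=0.370, Σhalf²=0.348150
  -D: nom -7.490 → Σnom=49.810; wc +0.036/-0.450 → slack +0.986/-1.500; half-tol=0.243, Σhalf²=0.407199
Nominal = 49.810. Worst-case = [49.810 - 1.500, 49.810 + 0.986] = [48.310, 50.796]. RSS = √0.407199 = 0.638.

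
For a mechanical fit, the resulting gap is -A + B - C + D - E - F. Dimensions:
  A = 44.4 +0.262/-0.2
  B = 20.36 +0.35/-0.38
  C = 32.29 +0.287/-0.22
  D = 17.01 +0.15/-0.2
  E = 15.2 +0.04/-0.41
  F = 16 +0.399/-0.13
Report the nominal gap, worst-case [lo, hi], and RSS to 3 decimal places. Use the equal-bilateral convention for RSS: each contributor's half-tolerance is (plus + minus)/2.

Stack each dimension's contribution:
  -A: nom -44.400 → Σnom=-44.400; wc +0.200/-0.262 → slack +0.200/-0.262; half-tol=0.231, Σhalf²=0.053361
  +B: nom +20.360 → Σnom=-24.040; wc +0.350/-0.380 → slack +0.550/-0.642; half-tol=0.365, Σhalf²=0.186586
  -C: nom -32.290 → Σnom=-56.330; wc +0.220/-0.287 → slack +0.770/-0.929; half-tol=0.254, Σhalf²=0.250848
  +D: nom +17.010 → Σnom=-39.320; wc +0.150/-0.200 → slack +0.920/-1.129; half-tol=0.175, Σhalf²=0.281473
  -E: nom -15.200 → Σnom=-54.520; wc +0.410/-0.040 → slack +1.330/-1.169; half-tol=0.225, Σhalf²=0.332098
  -F: nom -16.000 → Σnom=-70.520; wc +0.130/-0.399 → slack +1.460/-1.568; half-tol=0.265, Σhalf²=0.402058
Nominal = -70.520. Worst-case = [-70.520 - 1.568, -70.520 + 1.460] = [-72.088, -69.060]. RSS = √0.402058 = 0.634.

nominal=-70.520 wc=[-72.088,-69.060] rss=0.634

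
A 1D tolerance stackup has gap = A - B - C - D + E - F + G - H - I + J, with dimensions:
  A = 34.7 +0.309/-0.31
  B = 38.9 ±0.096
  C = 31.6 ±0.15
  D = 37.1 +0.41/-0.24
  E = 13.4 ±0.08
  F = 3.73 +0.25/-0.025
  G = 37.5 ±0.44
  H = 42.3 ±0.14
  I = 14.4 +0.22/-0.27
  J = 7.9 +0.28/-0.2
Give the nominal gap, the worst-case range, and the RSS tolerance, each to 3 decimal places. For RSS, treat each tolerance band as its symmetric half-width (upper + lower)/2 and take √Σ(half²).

nominal=-74.530 wc=[-76.826,-72.500] rss=0.768

Stack each dimension's contribution:
  +A: nom +34.700 → Σnom=34.700; wc +0.309/-0.310 → slack +0.309/-0.310; half-tol=0.309, Σhalf²=0.095790
  -B: nom -38.900 → Σnom=-4.200; wc +0.096/-0.096 → slack +0.405/-0.406; half-tol=0.096, Σhalf²=0.105006
  -C: nom -31.600 → Σnom=-35.800; wc +0.150/-0.150 → slack +0.555/-0.556; half-tol=0.150, Σhalf²=0.127506
  -D: nom -37.100 → Σnom=-72.900; wc +0.240/-0.410 → slack +0.795/-0.966; half-tol=0.325, Σhalf²=0.233131
  +E: nom +13.400 → Σnom=-59.500; wc +0.080/-0.080 → slack +0.875/-1.046; half-tol=0.080, Σhalf²=0.239531
  -F: nom -3.730 → Σnom=-63.230; wc +0.025/-0.250 → slack +0.900/-1.296; half-tol=0.138, Σhalf²=0.258437
  +G: nom +37.500 → Σnom=-25.730; wc +0.440/-0.440 → slack +1.340/-1.736; half-tol=0.440, Σhalf²=0.452037
  -H: nom -42.300 → Σnom=-68.030; wc +0.140/-0.140 → slack +1.480/-1.876; half-tol=0.140, Σhalf²=0.471637
  -I: nom -14.400 → Σnom=-82.430; wc +0.270/-0.220 → slack +1.750/-2.096; half-tol=0.245, Σhalf²=0.531662
  +J: nom +7.900 → Σnom=-74.530; wc +0.280/-0.200 → slack +2.030/-2.296; half-tol=0.240, Σhalf²=0.589262
Nominal = -74.530. Worst-case = [-74.530 - 2.296, -74.530 + 2.030] = [-76.826, -72.500]. RSS = √0.589262 = 0.768.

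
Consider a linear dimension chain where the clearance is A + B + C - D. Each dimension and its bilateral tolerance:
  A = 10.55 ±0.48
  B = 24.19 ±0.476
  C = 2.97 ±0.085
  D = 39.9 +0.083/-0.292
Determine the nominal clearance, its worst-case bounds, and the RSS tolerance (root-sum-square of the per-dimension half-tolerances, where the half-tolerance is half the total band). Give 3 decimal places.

Stack each dimension's contribution:
  +A: nom +10.550 → Σnom=10.550; wc +0.480/-0.480 → slack +0.480/-0.480; half-tol=0.480, Σhalf²=0.230400
  +B: nom +24.190 → Σnom=34.740; wc +0.476/-0.476 → slack +0.956/-0.956; half-tol=0.476, Σhalf²=0.456976
  +C: nom +2.970 → Σnom=37.710; wc +0.085/-0.085 → slack +1.041/-1.041; half-tol=0.085, Σhalf²=0.464201
  -D: nom -39.900 → Σnom=-2.190; wc +0.292/-0.083 → slack +1.333/-1.124; half-tol=0.188, Σhalf²=0.499357
Nominal = -2.190. Worst-case = [-2.190 - 1.124, -2.190 + 1.333] = [-3.314, -0.857]. RSS = √0.499357 = 0.707.

nominal=-2.190 wc=[-3.314,-0.857] rss=0.707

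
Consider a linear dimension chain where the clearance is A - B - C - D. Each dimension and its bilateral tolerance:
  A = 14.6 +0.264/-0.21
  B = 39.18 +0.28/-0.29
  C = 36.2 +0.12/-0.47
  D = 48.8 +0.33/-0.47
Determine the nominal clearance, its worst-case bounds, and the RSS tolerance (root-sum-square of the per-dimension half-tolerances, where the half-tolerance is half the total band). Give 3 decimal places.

Stack each dimension's contribution:
  +A: nom +14.600 → Σnom=14.600; wc +0.264/-0.210 → slack +0.264/-0.210; half-tol=0.237, Σhalf²=0.056169
  -B: nom -39.180 → Σnom=-24.580; wc +0.290/-0.280 → slack +0.554/-0.490; half-tol=0.285, Σhalf²=0.137394
  -C: nom -36.200 → Σnom=-60.780; wc +0.470/-0.120 → slack +1.024/-0.610; half-tol=0.295, Σhalf²=0.224419
  -D: nom -48.800 → Σnom=-109.580; wc +0.470/-0.330 → slack +1.494/-0.940; half-tol=0.400, Σhalf²=0.384419
Nominal = -109.580. Worst-case = [-109.580 - 0.940, -109.580 + 1.494] = [-110.520, -108.086]. RSS = √0.384419 = 0.620.

nominal=-109.580 wc=[-110.520,-108.086] rss=0.620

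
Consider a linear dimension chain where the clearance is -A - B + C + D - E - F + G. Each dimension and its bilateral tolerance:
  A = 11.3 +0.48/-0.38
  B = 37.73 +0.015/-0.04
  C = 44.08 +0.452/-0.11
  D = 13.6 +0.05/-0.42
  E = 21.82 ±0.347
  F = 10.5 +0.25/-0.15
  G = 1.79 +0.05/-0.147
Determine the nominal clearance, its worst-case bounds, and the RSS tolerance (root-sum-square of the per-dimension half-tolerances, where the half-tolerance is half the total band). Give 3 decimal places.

Stack each dimension's contribution:
  -A: nom -11.300 → Σnom=-11.300; wc +0.380/-0.480 → slack +0.380/-0.480; half-tol=0.430, Σhalf²=0.184900
  -B: nom -37.730 → Σnom=-49.030; wc +0.040/-0.015 → slack +0.420/-0.495; half-tol=0.028, Σhalf²=0.185656
  +C: nom +44.080 → Σnom=-4.950; wc +0.452/-0.110 → slack +0.872/-0.605; half-tol=0.281, Σhalf²=0.264617
  +D: nom +13.600 → Σnom=8.650; wc +0.050/-0.420 → slack +0.922/-1.025; half-tol=0.235, Σhalf²=0.319842
  -E: nom -21.820 → Σnom=-13.170; wc +0.347/-0.347 → slack +1.269/-1.372; half-tol=0.347, Σhalf²=0.440251
  -F: nom -10.500 → Σnom=-23.670; wc +0.150/-0.250 → slack +1.419/-1.622; half-tol=0.200, Σhalf²=0.480251
  +G: nom +1.790 → Σnom=-21.880; wc +0.050/-0.147 → slack +1.469/-1.769; half-tol=0.099, Σhalf²=0.489954
Nominal = -21.880. Worst-case = [-21.880 - 1.769, -21.880 + 1.469] = [-23.649, -20.411]. RSS = √0.489954 = 0.700.

nominal=-21.880 wc=[-23.649,-20.411] rss=0.700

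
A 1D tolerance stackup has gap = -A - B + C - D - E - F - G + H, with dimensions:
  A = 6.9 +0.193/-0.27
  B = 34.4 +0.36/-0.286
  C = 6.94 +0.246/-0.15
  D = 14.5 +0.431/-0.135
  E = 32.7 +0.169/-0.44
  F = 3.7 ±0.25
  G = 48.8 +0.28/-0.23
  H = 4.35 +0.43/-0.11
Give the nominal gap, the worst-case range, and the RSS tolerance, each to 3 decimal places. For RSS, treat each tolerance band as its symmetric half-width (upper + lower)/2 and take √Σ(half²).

Stack each dimension's contribution:
  -A: nom -6.900 → Σnom=-6.900; wc +0.270/-0.193 → slack +0.270/-0.193; half-tol=0.232, Σhalf²=0.053592
  -B: nom -34.400 → Σnom=-41.300; wc +0.286/-0.360 → slack +0.556/-0.553; half-tol=0.323, Σhalf²=0.157921
  +C: nom +6.940 → Σnom=-34.360; wc +0.246/-0.150 → slack +0.802/-0.703; half-tol=0.198, Σhalf²=0.197125
  -D: nom -14.500 → Σnom=-48.860; wc +0.135/-0.431 → slack +0.937/-1.134; half-tol=0.283, Σhalf²=0.277214
  -E: nom -32.700 → Σnom=-81.560; wc +0.440/-0.169 → slack +1.377/-1.303; half-tol=0.304, Σhalf²=0.369934
  -F: nom -3.700 → Σnom=-85.260; wc +0.250/-0.250 → slack +1.627/-1.553; half-tol=0.250, Σhalf²=0.432434
  -G: nom -48.800 → Σnom=-134.060; wc +0.230/-0.280 → slack +1.857/-1.833; half-tol=0.255, Σhalf²=0.497459
  +H: nom +4.350 → Σnom=-129.710; wc +0.430/-0.110 → slack +2.287/-1.943; half-tol=0.270, Σhalf²=0.570360
Nominal = -129.710. Worst-case = [-129.710 - 1.943, -129.710 + 2.287] = [-131.653, -127.423]. RSS = √0.570360 = 0.755.

nominal=-129.710 wc=[-131.653,-127.423] rss=0.755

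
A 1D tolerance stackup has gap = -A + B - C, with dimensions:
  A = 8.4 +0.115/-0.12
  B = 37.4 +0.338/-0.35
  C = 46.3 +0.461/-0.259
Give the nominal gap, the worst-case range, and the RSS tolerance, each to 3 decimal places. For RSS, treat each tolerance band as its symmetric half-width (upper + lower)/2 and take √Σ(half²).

Stack each dimension's contribution:
  -A: nom -8.400 → Σnom=-8.400; wc +0.120/-0.115 → slack +0.120/-0.115; half-tol=0.117, Σhalf²=0.013806
  +B: nom +37.400 → Σnom=29.000; wc +0.338/-0.350 → slack +0.458/-0.465; half-tol=0.344, Σhalf²=0.132142
  -C: nom -46.300 → Σnom=-17.300; wc +0.259/-0.461 → slack +0.717/-0.926; half-tol=0.360, Σhalf²=0.261742
Nominal = -17.300. Worst-case = [-17.300 - 0.926, -17.300 + 0.717] = [-18.226, -16.583]. RSS = √0.261742 = 0.512.

nominal=-17.300 wc=[-18.226,-16.583] rss=0.512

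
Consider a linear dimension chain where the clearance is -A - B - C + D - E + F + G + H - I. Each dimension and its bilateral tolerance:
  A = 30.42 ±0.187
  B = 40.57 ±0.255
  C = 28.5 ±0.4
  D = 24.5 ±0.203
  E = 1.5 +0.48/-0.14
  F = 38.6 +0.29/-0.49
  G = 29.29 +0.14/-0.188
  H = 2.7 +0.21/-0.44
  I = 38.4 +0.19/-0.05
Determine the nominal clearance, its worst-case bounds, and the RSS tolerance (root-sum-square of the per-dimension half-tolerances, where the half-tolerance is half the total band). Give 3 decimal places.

Stack each dimension's contribution:
  -A: nom -30.420 → Σnom=-30.420; wc +0.187/-0.187 → slack +0.187/-0.187; half-tol=0.187, Σhalf²=0.034969
  -B: nom -40.570 → Σnom=-70.990; wc +0.255/-0.255 → slack +0.442/-0.442; half-tol=0.255, Σhalf²=0.099994
  -C: nom -28.500 → Σnom=-99.490; wc +0.400/-0.400 → slack +0.842/-0.842; half-tol=0.400, Σhalf²=0.259994
  +D: nom +24.500 → Σnom=-74.990; wc +0.203/-0.203 → slack +1.045/-1.045; half-tol=0.203, Σhalf²=0.301203
  -E: nom -1.500 → Σnom=-76.490; wc +0.140/-0.480 → slack +1.185/-1.525; half-tol=0.310, Σhalf²=0.397303
  +F: nom +38.600 → Σnom=-37.890; wc +0.290/-0.490 → slack +1.475/-2.015; half-tol=0.390, Σhalf²=0.549403
  +G: nom +29.290 → Σnom=-8.600; wc +0.140/-0.188 → slack +1.615/-2.203; half-tol=0.164, Σhalf²=0.576299
  +H: nom +2.700 → Σnom=-5.900; wc +0.210/-0.440 → slack +1.825/-2.643; half-tol=0.325, Σhalf²=0.681924
  -I: nom -38.400 → Σnom=-44.300; wc +0.050/-0.190 → slack +1.875/-2.833; half-tol=0.120, Σhalf²=0.696324
Nominal = -44.300. Worst-case = [-44.300 - 2.833, -44.300 + 1.875] = [-47.133, -42.425]. RSS = √0.696324 = 0.834.

nominal=-44.300 wc=[-47.133,-42.425] rss=0.834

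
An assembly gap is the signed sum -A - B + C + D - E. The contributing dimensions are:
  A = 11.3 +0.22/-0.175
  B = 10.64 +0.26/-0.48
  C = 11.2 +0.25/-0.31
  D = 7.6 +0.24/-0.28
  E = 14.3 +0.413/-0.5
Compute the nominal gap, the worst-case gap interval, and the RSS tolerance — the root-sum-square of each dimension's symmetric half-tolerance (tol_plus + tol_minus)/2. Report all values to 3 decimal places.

Stack each dimension's contribution:
  -A: nom -11.300 → Σnom=-11.300; wc +0.175/-0.220 → slack +0.175/-0.220; half-tol=0.198, Σhalf²=0.039006
  -B: nom -10.640 → Σnom=-21.940; wc +0.480/-0.260 → slack +0.655/-0.480; half-tol=0.370, Σhalf²=0.175906
  +C: nom +11.200 → Σnom=-10.740; wc +0.250/-0.310 → slack +0.905/-0.790; half-tol=0.280, Σhalf²=0.254306
  +D: nom +7.600 → Σnom=-3.140; wc +0.240/-0.280 → slack +1.145/-1.070; half-tol=0.260, Σhalf²=0.321906
  -E: nom -14.300 → Σnom=-17.440; wc +0.500/-0.413 → slack +1.645/-1.483; half-tol=0.457, Σhalf²=0.530299
Nominal = -17.440. Worst-case = [-17.440 - 1.483, -17.440 + 1.645] = [-18.923, -15.795]. RSS = √0.530299 = 0.728.

nominal=-17.440 wc=[-18.923,-15.795] rss=0.728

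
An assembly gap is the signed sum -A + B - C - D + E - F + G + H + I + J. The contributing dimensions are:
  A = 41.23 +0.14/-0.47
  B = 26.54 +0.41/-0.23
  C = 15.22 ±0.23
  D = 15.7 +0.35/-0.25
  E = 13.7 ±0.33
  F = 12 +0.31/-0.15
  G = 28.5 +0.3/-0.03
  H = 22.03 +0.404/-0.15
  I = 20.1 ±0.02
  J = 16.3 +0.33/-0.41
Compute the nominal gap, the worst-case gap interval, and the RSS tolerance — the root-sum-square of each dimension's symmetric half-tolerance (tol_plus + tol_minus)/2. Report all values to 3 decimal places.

Stack each dimension's contribution:
  -A: nom -41.230 → Σnom=-41.230; wc +0.470/-0.140 → slack +0.470/-0.140; half-tol=0.305, Σhalf²=0.093025
  +B: nom +26.540 → Σnom=-14.690; wc +0.410/-0.230 → slack +0.880/-0.370; half-tol=0.320, Σhalf²=0.195425
  -C: nom -15.220 → Σnom=-29.910; wc +0.230/-0.230 → slack +1.110/-0.600; half-tol=0.230, Σhalf²=0.248325
  -D: nom -15.700 → Σnom=-45.610; wc +0.250/-0.350 → slack +1.360/-0.950; half-tol=0.300, Σhalf²=0.338325
  +E: nom +13.700 → Σnom=-31.910; wc +0.330/-0.330 → slack +1.690/-1.280; half-tol=0.330, Σhalf²=0.447225
  -F: nom -12.000 → Σnom=-43.910; wc +0.150/-0.310 → slack +1.840/-1.590; half-tol=0.230, Σhalf²=0.500125
  +G: nom +28.500 → Σnom=-15.410; wc +0.300/-0.030 → slack +2.140/-1.620; half-tol=0.165, Σhalf²=0.527350
  +H: nom +22.030 → Σnom=6.620; wc +0.404/-0.150 → slack +2.544/-1.770; half-tol=0.277, Σhalf²=0.604079
  +I: nom +20.100 → Σnom=26.720; wc +0.020/-0.020 → slack +2.564/-1.790; half-tol=0.020, Σhalf²=0.604479
  +J: nom +16.300 → Σnom=43.020; wc +0.330/-0.410 → slack +2.894/-2.200; half-tol=0.370, Σhalf²=0.741379
Nominal = 43.020. Worst-case = [43.020 - 2.200, 43.020 + 2.894] = [40.820, 45.914]. RSS = √0.741379 = 0.861.

nominal=43.020 wc=[40.820,45.914] rss=0.861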